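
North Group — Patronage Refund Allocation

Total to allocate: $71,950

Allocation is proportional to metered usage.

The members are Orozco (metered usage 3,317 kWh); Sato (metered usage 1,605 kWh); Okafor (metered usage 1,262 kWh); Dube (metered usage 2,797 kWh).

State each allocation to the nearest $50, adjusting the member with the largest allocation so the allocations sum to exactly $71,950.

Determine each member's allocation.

Orozco: $26,600; Sato: $12,850; Okafor: $10,100; Dube: $22,400

Metered usage total: 8,981.
Unrounded shares: Orozco 3,317/8,981 × $71,950 = 26,573.67; Sato 1,605/8,981 × $71,950 = 12,858.23; Okafor 1,262/8,981 × $71,950 = 10,110.33; Dube 2,797/8,981 × $71,950 = 22,407.77.
Rounded to nearest $50: Orozco $26,550; Sato $12,850; Okafor $10,100; Dube $22,400. Sum = $71,900.
Difference $71,950 − $71,900 = +$50 applied to largest allocation (Orozco): Orozco becomes $26,600.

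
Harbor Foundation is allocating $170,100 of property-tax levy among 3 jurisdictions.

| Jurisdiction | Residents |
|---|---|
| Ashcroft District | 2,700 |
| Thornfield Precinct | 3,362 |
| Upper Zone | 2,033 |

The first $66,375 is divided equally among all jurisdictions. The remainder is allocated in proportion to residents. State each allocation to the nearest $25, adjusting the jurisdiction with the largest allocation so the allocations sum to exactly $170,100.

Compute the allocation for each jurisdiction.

Ashcroft District: $56,725; Thornfield Precinct: $65,200; Upper Zone: $48,175

Equal tier: $66,375 ÷ 3 = $22,125 apiece.
Remainder $103,725 by residents (total 8,095): Ashcroft District 34,596.36 → $34,600; Thornfield Precinct 43,078.87 → $43,075; Upper Zone 26,049.77 → $26,050.
Totals: Ashcroft District $22,125 + $34,600 = $56,725; Thornfield Precinct $22,125 + $43,075 = $65,200; Upper Zone $22,125 + $26,050 = $48,175.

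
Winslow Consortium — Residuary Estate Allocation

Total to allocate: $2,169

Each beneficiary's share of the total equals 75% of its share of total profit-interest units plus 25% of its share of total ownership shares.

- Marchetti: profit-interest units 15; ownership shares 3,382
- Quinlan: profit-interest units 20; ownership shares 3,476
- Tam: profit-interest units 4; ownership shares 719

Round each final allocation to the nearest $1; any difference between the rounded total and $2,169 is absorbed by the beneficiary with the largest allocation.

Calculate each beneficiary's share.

Marchetti: $868; Quinlan: $1,083; Tam: $218

Totals — profit-interest units 39, ownership shares 7,577.
Combined weights (75% profit-interest units + 25% ownership shares): Marchetti 0.4000; Quinlan 0.4993; Tam 0.1006.
Pro-rata amounts: Marchetti 867.71; Quinlan 1,082.99; Tam 218.30.
Rounded to nearest $1: Marchetti $868; Quinlan $1,083; Tam $218. Sum = $2,169.
Sum already equals the total — no adjustment.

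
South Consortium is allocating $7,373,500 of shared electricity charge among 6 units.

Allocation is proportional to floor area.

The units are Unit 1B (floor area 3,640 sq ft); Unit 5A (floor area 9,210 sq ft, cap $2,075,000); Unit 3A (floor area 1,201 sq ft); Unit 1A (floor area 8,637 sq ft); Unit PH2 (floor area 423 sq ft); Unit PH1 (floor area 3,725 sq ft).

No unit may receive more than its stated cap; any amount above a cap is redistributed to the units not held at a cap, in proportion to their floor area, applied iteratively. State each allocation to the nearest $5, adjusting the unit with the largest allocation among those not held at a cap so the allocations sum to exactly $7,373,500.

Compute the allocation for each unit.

Sum of floor area: 26,836.
Unconstrained shares: Unit 1B 1,000,131.91; Unit 5A 2,530,553.55; Unit 3A 329,988.58; Unit 1A 2,373,115.20; Unit PH2 116,224.12; Unit PH1 1,023,486.64.
Held at cap: Unit 5A ($2,075,000); residual $5,298,500 reallocated over remaining floor area 17,626.
Redistributed shares: Unit 1B 1,094,209.69 → $1,094,210; Unit 3A 361,029.08 → $361,030; Unit 1A 2,596,343.16 → $2,596,345; Unit PH2 127,156.79 → $127,155; Unit PH1 1,119,761.29 → $1,119,760.

Unit 1B: $1,094,210; Unit 5A: $2,075,000; Unit 3A: $361,030; Unit 1A: $2,596,345; Unit PH2: $127,155; Unit PH1: $1,119,760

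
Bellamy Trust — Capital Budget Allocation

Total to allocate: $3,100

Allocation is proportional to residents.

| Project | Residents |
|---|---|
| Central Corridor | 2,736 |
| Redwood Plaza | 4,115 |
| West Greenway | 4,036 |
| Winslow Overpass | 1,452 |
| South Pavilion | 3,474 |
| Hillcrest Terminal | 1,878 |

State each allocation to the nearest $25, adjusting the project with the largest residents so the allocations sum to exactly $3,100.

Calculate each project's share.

Sum of residents: 17,691.
Raw shares: Central Corridor 2,736/17,691 × $3,100 = 479.43; Redwood Plaza 4,115/17,691 × $3,100 = 721.07; West Greenway 4,036/17,691 × $3,100 = 707.23; Winslow Overpass 1,452/17,691 × $3,100 = 254.43; South Pavilion 3,474/17,691 × $3,100 = 608.75; Hillcrest Terminal 1,878/17,691 × $3,100 = 329.08.
At nearest $25: Central Corridor $475; Redwood Plaza $725; West Greenway $700; Winslow Overpass $250; South Pavilion $600; Hillcrest Terminal $325. Sum = $3,075.
Difference $3,100 − $3,075 = +$25 applied to largest residents (Redwood Plaza): Redwood Plaza becomes $750.

Central Corridor: $475 · Redwood Plaza: $750 · West Greenway: $700 · Winslow Overpass: $250 · South Pavilion: $600 · Hillcrest Terminal: $325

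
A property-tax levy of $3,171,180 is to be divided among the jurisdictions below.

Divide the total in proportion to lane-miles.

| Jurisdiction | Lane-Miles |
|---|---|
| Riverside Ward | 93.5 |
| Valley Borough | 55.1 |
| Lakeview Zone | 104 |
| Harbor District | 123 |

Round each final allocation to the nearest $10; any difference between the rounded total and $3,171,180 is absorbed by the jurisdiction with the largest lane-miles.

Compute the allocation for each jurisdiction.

Lane-miles total: 375.6.
Proportional shares: Riverside Ward 93.5/375.6 × $3,171,180 = 789,417.81; Valley Borough 55.1/375.6 × $3,171,180 = 465,207.72; Lakeview Zone 104/375.6 × $3,171,180 = 878,069.01; Harbor District 123/375.6 × $3,171,180 = 1,038,485.46.
After rounding ($10): Riverside Ward $789,420; Valley Borough $465,210; Lakeview Zone $878,070; Harbor District $1,038,490. Sum = $3,171,190.
Difference $3,171,180 − $3,171,190 = −$10 applied to largest lane-miles (Harbor District): Harbor District becomes $1,038,480.

Riverside Ward: $789,420 | Valley Borough: $465,210 | Lakeview Zone: $878,070 | Harbor District: $1,038,480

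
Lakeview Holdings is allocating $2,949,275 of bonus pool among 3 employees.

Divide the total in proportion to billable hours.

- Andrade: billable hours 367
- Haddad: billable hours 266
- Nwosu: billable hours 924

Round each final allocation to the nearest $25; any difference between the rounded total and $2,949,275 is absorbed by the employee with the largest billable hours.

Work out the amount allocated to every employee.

Sum of billable hours: 367 + 266 + 924 = 1,557.
Unrounded shares: Andrade 695,172.72; Haddad 503,858.16; Nwosu 1,750,244.12.
Rounded to nearest $25: Andrade $695,175; Haddad $503,850; Nwosu $1,750,250. Sum = $2,949,275.
Sum already equals the total — no adjustment.

Andrade: $695,175 | Haddad: $503,850 | Nwosu: $1,750,250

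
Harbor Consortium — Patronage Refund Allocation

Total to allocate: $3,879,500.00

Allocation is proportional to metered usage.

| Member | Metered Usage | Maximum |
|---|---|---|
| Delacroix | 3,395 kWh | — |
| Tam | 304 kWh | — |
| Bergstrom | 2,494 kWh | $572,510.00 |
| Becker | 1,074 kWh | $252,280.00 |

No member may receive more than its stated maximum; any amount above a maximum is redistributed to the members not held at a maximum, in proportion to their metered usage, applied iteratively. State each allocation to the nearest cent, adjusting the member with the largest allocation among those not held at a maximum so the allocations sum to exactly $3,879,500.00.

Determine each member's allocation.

Delacroix: $2,803,660.57 | Tam: $251,049.43 | Bergstrom: $572,510.00 | Becker: $252,280.00

Total metered usage = 7,267.
Pro-rata shares before constraints: Delacroix 1,812,426.3795; Tam 162,290.9041; Bergstrom 1,331,426.0355; Becker 573,356.6809.
Cap binds for Bergstrom ($572,510.00), Becker ($252,280.00); residual $3,054,710.00 reallocated over remaining metered usage 3,699.
Shares after redistribution: Delacroix 2,803,660.5704 → $2,803,660.57; Tam 251,049.4296 → $251,049.43.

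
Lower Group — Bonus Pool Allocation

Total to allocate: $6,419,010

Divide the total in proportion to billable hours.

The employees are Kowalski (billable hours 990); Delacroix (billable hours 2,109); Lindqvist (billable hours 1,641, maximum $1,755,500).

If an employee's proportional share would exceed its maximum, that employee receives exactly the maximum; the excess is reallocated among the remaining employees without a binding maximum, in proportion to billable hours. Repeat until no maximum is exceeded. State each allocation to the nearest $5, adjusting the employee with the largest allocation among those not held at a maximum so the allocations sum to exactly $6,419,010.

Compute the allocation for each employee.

Kowalski: $1,489,795 · Delacroix: $3,173,715 · Lindqvist: $1,755,500

Combined billable hours = 4,740.
Unconstrained shares: Kowalski 1,340,679.30; Delacroix 2,856,053.18; Lindqvist 2,222,277.51.
Capped: Lindqvist ($1,755,500); residual $4,663,510 reallocated over remaining billable hours 3,099.
Redistributed shares: Kowalski 1,489,795.06 → $1,489,795; Delacroix 3,173,714.94 → $3,173,715.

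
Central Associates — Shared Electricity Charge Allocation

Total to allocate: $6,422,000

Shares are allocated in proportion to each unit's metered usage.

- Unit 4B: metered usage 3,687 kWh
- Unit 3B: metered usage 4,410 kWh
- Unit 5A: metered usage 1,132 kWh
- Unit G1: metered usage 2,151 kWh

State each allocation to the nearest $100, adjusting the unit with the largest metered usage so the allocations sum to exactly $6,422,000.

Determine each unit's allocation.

Unit 4B: $2,080,700 · Unit 3B: $2,488,600 · Unit 5A: $638,800 · Unit G1: $1,213,900

Total metered usage = 11,380.
Proportional shares: Unit 4B 3,687/11,380 × $6,422,000 = 2,080,660.28; Unit 3B 4,410/11,380 × $6,422,000 = 2,488,666.08; Unit 5A 1,132/11,380 × $6,422,000 = 638,814.06; Unit G1 2,151/11,380 × $6,422,000 = 1,213,859.58.
Rounded to nearest $100: Unit 4B $2,080,700; Unit 3B $2,488,700; Unit 5A $638,800; Unit G1 $1,213,900. Sum = $6,422,100.
Difference $6,422,000 − $6,422,100 = −$100 applied to largest metered usage (Unit 3B): Unit 3B becomes $2,488,600.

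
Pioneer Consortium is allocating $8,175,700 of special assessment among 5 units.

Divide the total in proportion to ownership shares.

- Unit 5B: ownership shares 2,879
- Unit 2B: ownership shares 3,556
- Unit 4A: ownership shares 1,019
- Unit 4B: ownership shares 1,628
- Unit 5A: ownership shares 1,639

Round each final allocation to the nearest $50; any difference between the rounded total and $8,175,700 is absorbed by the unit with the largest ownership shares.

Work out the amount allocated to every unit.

Unit 5B: $2,195,500; Unit 2B: $2,711,700; Unit 4A: $777,100; Unit 4B: $1,241,500; Unit 5A: $1,249,900

Sum of ownership shares: 10,721.
Pro-rata amounts: Unit 5B 2,879/10,721 × $8,175,700 = 2,195,489.25; Unit 2B 3,556/10,721 × $8,175,700 = 2,711,760.96; Unit 4A 1,019/10,721 × $8,175,700 = 777,076.61; Unit 4B 1,628/10,721 × $8,175,700 = 1,241,492.36; Unit 5A 1,639/10,721 × $8,175,700 = 1,249,880.82.
At nearest $50: Unit 5B $2,195,500; Unit 2B $2,711,750; Unit 4A $777,100; Unit 4B $1,241,500; Unit 5A $1,249,900. Sum = $8,175,750.
Difference $8,175,700 − $8,175,750 = −$50 applied to largest ownership shares (Unit 2B): Unit 2B becomes $2,711,700.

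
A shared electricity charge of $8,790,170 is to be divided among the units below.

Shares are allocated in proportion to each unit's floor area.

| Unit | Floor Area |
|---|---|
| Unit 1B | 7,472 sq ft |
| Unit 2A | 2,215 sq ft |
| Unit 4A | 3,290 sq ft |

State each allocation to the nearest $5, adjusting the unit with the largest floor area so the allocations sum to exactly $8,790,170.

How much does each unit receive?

Unit 1B: $5,061,275; Unit 2A: $1,500,365; Unit 4A: $2,228,530

Total floor area = 7,472 + 2,215 + 3,290 = 12,977.
Unrounded shares: Unit 1B 5,061,273.81; Unit 2A 1,500,364.23; Unit 4A 2,228,531.96.
At nearest $5: Unit 1B $5,061,275; Unit 2A $1,500,365; Unit 4A $2,228,530. Sum = $8,790,170.
Sum already equals the total — no adjustment.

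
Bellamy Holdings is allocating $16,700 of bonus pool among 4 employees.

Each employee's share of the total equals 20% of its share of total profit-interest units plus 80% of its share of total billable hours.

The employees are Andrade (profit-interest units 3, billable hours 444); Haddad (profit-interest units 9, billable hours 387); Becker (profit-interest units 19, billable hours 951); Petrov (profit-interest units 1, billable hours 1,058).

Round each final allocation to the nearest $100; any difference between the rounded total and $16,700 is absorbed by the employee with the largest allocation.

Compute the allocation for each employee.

Andrade: $2,400 | Haddad: $2,800 | Becker: $6,400 | Petrov: $5,100

Totals — profit-interest units 32, billable hours 2,840.
Blended shares (20% profit-interest units + 80% billable hours): Andrade 0.1438; Haddad 0.1653; Becker 0.3866; Petrov 0.3043.
Raw shares: Andrade 2,401.80; Haddad 2,759.91; Becker 6,456.84; Petrov 5,081.45.
Rounded to nearest $100: Andrade $2,400; Haddad $2,800; Becker $6,500; Petrov $5,100. Sum = $16,800.
Difference $16,700 − $16,800 = −$100 applied to largest allocation (Becker): Becker becomes $6,400.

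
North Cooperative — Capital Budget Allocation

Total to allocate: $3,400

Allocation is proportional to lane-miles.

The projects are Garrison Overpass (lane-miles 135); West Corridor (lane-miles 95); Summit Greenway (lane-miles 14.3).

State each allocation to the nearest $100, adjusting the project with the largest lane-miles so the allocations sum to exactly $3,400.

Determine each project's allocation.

Garrison Overpass: $1,900 | West Corridor: $1,300 | Summit Greenway: $200

Sum of lane-miles: 135 + 95 + 14.3 = 244.3.
Proportional shares: Garrison Overpass 1,878.84; West Corridor 1,322.14; Summit Greenway 199.02.
After rounding ($100): Garrison Overpass $1,900; West Corridor $1,300; Summit Greenway $200. Sum = $3,400.
No rounding difference to absorb.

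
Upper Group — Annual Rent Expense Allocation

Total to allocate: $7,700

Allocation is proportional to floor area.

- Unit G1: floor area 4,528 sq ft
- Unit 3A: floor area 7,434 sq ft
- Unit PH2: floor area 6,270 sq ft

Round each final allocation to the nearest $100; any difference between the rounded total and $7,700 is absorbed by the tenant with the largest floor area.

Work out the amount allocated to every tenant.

Total floor area = 4,528 + 7,434 + 6,270 = 18,232.
Pro-rata amounts: Unit G1 1,912.33; Unit 3A 3,139.63; Unit PH2 2,648.04.
Rounded to nearest $100: Unit G1 $1,900; Unit 3A $3,100; Unit PH2 $2,600. Sum = $7,600.
Difference $7,700 − $7,600 = +$100 applied to largest floor area (Unit 3A): Unit 3A becomes $3,200.

Unit G1: $1,900 · Unit 3A: $3,200 · Unit PH2: $2,600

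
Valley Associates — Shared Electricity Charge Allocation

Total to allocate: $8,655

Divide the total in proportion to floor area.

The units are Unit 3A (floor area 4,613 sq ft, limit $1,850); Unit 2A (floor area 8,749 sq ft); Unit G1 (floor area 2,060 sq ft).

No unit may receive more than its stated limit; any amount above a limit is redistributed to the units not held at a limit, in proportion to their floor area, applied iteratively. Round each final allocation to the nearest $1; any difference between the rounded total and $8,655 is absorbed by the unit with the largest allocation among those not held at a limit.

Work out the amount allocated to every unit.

Unit 3A: $1,850; Unit 2A: $5,508; Unit G1: $1,297

Sum of floor area: 15,422.
Proportional shares (ignoring caps): Unit 3A 2,588.87; Unit 2A 4,910.04; Unit G1 1,156.10.
Cap binds for Unit 3A ($1,850); residual $6,805 reallocated over remaining floor area 10,809.
Shares after redistribution: Unit 2A 5,508.09 → $5,508; Unit G1 1,296.91 → $1,297.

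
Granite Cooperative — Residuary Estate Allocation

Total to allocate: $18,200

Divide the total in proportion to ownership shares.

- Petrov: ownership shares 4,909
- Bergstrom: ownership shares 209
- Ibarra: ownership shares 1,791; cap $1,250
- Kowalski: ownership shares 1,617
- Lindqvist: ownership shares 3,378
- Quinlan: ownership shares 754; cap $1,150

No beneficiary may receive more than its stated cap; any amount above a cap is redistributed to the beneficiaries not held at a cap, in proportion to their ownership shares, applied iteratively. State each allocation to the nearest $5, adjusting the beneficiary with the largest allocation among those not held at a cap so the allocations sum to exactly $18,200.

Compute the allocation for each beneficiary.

Sum of ownership shares: 12,658.
Unconstrained shares: Petrov 7,058.29; Bergstrom 300.51; Ibarra 2,575.15; Kowalski 2,324.96; Lindqvist 4,856.98; Quinlan 1,084.12.
Held at cap: Ibarra ($1,250); balance $16,950 reallocated over remaining ownership shares 10,867.
Held at cap: Quinlan ($1,150); balance $15,800 reallocated over remaining ownership shares 10,113.
Remaining shares: Petrov 7,669.55 → $7,670; Bergstrom 326.53 → $325; Kowalski 2,526.31 → $2,525; Lindqvist 5,277.60 → $5,280.

Petrov: $7,670 | Bergstrom: $325 | Ibarra: $1,250 | Kowalski: $2,525 | Lindqvist: $5,280 | Quinlan: $1,150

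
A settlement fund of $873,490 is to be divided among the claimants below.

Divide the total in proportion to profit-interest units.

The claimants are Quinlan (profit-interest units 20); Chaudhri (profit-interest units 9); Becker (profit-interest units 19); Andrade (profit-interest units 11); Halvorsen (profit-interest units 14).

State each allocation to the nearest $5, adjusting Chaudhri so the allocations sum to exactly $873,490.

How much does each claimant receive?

Quinlan: $239,310; Chaudhri: $107,695; Becker: $227,345; Andrade: $131,620; Halvorsen: $167,520

Total profit-interest units = 73.
Raw shares: Quinlan 20/73 × $873,490 = 239,312.33; Chaudhri 9/73 × $873,490 = 107,690.55; Becker 19/73 × $873,490 = 227,346.71; Andrade 11/73 × $873,490 = 131,621.78; Halvorsen 14/73 × $873,490 = 167,518.63.
After rounding ($5): Quinlan $239,310; Chaudhri $107,690; Becker $227,345; Andrade $131,620; Halvorsen $167,520. Sum = $873,485.
Difference $873,490 − $873,485 = +$5 applied to Chaudhri: Chaudhri becomes $107,695.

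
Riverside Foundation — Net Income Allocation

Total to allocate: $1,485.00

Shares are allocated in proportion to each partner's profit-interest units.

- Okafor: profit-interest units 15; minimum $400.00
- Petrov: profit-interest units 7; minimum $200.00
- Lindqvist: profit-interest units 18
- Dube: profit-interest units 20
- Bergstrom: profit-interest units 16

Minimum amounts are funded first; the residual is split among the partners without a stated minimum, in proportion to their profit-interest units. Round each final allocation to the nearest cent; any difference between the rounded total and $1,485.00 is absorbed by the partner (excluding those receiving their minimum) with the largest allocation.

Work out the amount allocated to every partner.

Fund the minimums — Okafor $400.00; Petrov $200.00. Balance $885.00.
Balance split over remaining profit-interest units 54: Lindqvist 295.0000 → $295.00; Dube 327.7778 → $327.78; Bergstrom 262.2222 → $262.22.

Okafor: $400.00 · Petrov: $200.00 · Lindqvist: $295.00 · Dube: $327.78 · Bergstrom: $262.22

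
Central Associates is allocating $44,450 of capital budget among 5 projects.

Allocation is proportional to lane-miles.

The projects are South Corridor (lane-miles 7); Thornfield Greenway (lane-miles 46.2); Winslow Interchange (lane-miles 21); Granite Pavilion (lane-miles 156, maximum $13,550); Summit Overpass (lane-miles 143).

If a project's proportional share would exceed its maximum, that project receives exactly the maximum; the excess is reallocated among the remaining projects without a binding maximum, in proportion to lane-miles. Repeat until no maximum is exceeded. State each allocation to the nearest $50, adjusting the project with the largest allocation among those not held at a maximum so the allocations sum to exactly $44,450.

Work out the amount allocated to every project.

Total lane-miles = 373.2.
Unconstrained shares: South Corridor 833.74; Thornfield Greenway 5,502.65; Winslow Interchange 2,501.21; Granite Pavilion 18,580.39; Summit Overpass 17,032.02.
Held at cap: Granite Pavilion ($13,550); residual $30,900 reallocated over remaining lane-miles 217.2.
Redistributed shares: South Corridor 995.86 → $1,000; Thornfield Greenway 6,572.65 → $6,550; Winslow Interchange 2,987.57 → $3,000; Summit Overpass 20,343.92 → $20,350.

South Corridor: $1,000 · Thornfield Greenway: $6,550 · Winslow Interchange: $3,000 · Granite Pavilion: $13,550 · Summit Overpass: $20,350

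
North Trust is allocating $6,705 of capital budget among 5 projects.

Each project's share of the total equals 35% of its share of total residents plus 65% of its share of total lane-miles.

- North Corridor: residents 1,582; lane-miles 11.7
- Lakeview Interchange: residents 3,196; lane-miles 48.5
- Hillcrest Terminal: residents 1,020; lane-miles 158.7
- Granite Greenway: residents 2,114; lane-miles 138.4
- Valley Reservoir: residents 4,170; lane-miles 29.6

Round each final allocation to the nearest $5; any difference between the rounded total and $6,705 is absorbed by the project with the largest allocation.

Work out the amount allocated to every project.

North Corridor: $440 | Lakeview Interchange: $1,165 | Hillcrest Terminal: $1,985 | Granite Greenway: $1,970 | Valley Reservoir: $1,145

Totals — residents 12,082, lane-miles 386.9.
Blended shares (35% residents + 65% lane-miles): North Corridor 0.0655; Lakeview Interchange 0.1741; Hillcrest Terminal 0.2962; Granite Greenway 0.2938; Valley Reservoir 0.1705.
Pro-rata amounts: North Corridor 439.08; Lakeview Interchange 1,167.11; Hillcrest Terminal 1,985.80; Granite Greenway 1,969.63; Valley Reservoir 1,143.39.
After rounding ($5): North Corridor $440; Lakeview Interchange $1,165; Hillcrest Terminal $1,985; Granite Greenway $1,970; Valley Reservoir $1,145. Sum = $6,705.
No rounding difference to absorb.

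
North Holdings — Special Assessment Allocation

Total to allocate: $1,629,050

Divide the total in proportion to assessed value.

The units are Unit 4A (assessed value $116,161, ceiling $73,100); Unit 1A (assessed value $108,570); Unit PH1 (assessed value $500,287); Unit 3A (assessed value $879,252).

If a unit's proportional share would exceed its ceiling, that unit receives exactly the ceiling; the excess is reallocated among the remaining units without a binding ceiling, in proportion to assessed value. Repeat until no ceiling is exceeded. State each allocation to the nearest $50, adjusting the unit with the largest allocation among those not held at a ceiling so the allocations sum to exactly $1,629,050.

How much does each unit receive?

Sum of assessed value: 1,604,270.
Unconstrained shares: Unit 4A 117,955.26; Unit 1A 110,247.00; Unit PH1 508,014.57; Unit 3A 892,833.17.
Held at cap: Unit 4A ($73,100); balance $1,555,950 reallocated over remaining assessed value 1,488,109.
Remaining shares: Unit 1A 113,519.57 → $113,500; Unit PH1 523,094.45 → $523,100; Unit 3A 919,335.98 → $919,350.

Unit 4A: $73,100 | Unit 1A: $113,500 | Unit PH1: $523,100 | Unit 3A: $919,350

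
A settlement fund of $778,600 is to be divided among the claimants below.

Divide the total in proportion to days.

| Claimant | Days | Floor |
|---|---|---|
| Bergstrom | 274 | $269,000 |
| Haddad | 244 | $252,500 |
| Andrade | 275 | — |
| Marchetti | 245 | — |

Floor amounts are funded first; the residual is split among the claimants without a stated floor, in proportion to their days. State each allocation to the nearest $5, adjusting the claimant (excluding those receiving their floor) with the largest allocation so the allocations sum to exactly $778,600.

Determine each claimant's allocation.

Minimums first: Bergstrom $269,000; Haddad $252,500. Remaining pool $257,100.
Remaining pool split over remaining days 520: Andrade 135,966.35 → $135,965; Marchetti 121,133.65 → $121,135.

Bergstrom: $269,000 · Haddad: $252,500 · Andrade: $135,965 · Marchetti: $121,135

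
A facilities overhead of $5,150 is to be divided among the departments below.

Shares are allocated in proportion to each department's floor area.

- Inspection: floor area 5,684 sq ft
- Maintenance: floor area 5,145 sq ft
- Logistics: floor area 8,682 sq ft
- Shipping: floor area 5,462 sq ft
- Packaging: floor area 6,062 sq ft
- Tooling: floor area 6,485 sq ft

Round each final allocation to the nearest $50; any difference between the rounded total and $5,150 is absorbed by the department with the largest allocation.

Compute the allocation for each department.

Sum of floor area: 37,520.
Proportional shares: Inspection 5,684/37,520 × $5,150 = 780.19; Maintenance 5,145/37,520 × $5,150 = 706.20; Logistics 8,682/37,520 × $5,150 = 1,191.69; Shipping 5,462/37,520 × $5,150 = 749.71; Packaging 6,062/37,520 × $5,150 = 832.07; Tooling 6,485/37,520 × $5,150 = 890.13.
Rounded to nearest $50: Inspection $800; Maintenance $700; Logistics $1,200; Shipping $750; Packaging $850; Tooling $900. Sum = $5,200.
Difference $5,150 − $5,200 = −$50 applied to largest allocation (Logistics): Logistics becomes $1,150.

Inspection: $800; Maintenance: $700; Logistics: $1,150; Shipping: $750; Packaging: $850; Tooling: $900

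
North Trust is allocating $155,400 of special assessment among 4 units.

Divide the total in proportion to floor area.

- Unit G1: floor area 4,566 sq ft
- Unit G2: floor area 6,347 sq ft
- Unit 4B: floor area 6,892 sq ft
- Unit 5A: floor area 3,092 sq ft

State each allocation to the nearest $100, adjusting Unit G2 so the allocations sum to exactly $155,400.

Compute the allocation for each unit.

Unit G1: $34,000 · Unit G2: $47,100 · Unit 4B: $51,300 · Unit 5A: $23,000

Floor area total: 20,897.
Proportional shares: Unit G1 4,566/20,897 × $155,400 = 33,954.94; Unit G2 6,347/20,897 × $155,400 = 47,199.30; Unit 4B 6,892/20,897 × $155,400 = 51,252.18; Unit 5A 3,092/20,897 × $155,400 = 22,993.58.
After rounding ($100): Unit G1 $34,000; Unit G2 $47,200; Unit 4B $51,300; Unit 5A $23,000. Sum = $155,500.
Difference $155,400 − $155,500 = −$100 applied to Unit G2: Unit G2 becomes $47,100.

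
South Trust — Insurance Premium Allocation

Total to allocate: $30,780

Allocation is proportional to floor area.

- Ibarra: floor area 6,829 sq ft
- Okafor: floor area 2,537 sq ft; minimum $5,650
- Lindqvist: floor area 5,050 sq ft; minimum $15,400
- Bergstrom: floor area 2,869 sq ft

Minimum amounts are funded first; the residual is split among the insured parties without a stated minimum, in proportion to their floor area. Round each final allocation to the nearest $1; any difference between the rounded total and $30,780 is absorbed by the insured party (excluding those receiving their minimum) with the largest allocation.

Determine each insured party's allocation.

Minimums first: Okafor $5,650; Lindqvist $15,400. Remaining pool $9,730.
Remaining pool split over remaining floor area 9,698: Ibarra 6,851.53 → $6,852; Bergstrom 2,878.47 → $2,878.

Ibarra: $6,852; Okafor: $5,650; Lindqvist: $15,400; Bergstrom: $2,878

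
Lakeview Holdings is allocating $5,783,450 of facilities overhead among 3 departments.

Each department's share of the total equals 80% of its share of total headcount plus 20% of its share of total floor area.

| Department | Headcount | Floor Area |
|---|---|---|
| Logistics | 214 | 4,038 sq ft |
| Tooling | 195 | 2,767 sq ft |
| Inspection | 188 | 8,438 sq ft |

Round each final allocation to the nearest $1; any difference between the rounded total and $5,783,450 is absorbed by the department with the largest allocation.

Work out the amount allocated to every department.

Headcount total 597; floor area total 15,243.
Composite weights (80% headcount + 20% floor area): Logistics 0.3397; Tooling 0.2976; Inspection 0.3626.
Pro-rata amounts: Logistics 1,964,920.58; Tooling 1,721,222.51; Inspection 2,097,306.91.
At nearest $1: Logistics $1,964,921; Tooling $1,721,223; Inspection $2,097,307. Sum = $5,783,451.
Difference $5,783,450 − $5,783,451 = −$1 applied to largest allocation (Inspection): Inspection becomes $2,097,306.

Logistics: $1,964,921 · Tooling: $1,721,223 · Inspection: $2,097,306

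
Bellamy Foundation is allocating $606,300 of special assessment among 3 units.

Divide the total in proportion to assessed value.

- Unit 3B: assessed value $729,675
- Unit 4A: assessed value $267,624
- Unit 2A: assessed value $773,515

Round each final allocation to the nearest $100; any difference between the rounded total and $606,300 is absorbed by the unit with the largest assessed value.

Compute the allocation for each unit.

Assessed value total: 729,675 + 267,624 + 773,515 = 1,770,814.
Pro-rata amounts: Unit 3B 249,829.71; Unit 4A 91,630.42; Unit 2A 264,839.87.
After rounding ($100): Unit 3B $249,800; Unit 4A $91,600; Unit 2A $264,800. Sum = $606,200.
Difference $606,300 − $606,200 = +$100 applied to largest assessed value (Unit 2A): Unit 2A becomes $264,900.

Unit 3B: $249,800; Unit 4A: $91,600; Unit 2A: $264,900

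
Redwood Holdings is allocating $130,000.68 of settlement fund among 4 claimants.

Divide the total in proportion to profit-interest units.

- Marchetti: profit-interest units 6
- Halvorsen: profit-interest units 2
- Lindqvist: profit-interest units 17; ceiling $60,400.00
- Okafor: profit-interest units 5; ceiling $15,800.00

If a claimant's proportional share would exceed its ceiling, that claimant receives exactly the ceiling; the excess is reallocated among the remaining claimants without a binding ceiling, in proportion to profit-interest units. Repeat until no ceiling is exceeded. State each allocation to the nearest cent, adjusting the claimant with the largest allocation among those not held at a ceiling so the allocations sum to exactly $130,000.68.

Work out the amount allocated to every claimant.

Marchetti: $40,350.51 | Halvorsen: $13,450.17 | Lindqvist: $60,400.00 | Okafor: $15,800.00

Combined profit-interest units = 30.
Unconstrained shares: Marchetti 26,000.1360; Halvorsen 8,666.7120; Lindqvist 73,667.0520; Okafor 21,666.7800.
Cap binds for Lindqvist ($60,400.00), Okafor ($15,800.00); remaining pool $53,800.68 reallocated over remaining profit-interest units 8.
Shares after redistribution: Marchetti 40,350.5100 → $40,350.51; Halvorsen 13,450.1700 → $13,450.17.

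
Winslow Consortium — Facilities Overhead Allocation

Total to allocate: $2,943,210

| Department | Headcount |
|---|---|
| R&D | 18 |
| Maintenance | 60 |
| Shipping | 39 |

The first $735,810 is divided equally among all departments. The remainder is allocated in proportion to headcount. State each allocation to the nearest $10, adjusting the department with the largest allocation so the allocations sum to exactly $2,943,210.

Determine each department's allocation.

R&D: $584,870; Maintenance: $1,377,270; Shipping: $981,070

Equal tier: $735,810 ÷ 3 = $245,270 apiece.
Remainder $2,207,400 by headcount (total 117): R&D 339,600.00 → $339,600; Maintenance 1,132,000.00 → $1,132,000; Shipping 735,800.00 → $735,800.
Totals: R&D $245,270 + $339,600 = $584,870; Maintenance $245,270 + $1,132,000 = $1,377,270; Shipping $245,270 + $735,800 = $981,070.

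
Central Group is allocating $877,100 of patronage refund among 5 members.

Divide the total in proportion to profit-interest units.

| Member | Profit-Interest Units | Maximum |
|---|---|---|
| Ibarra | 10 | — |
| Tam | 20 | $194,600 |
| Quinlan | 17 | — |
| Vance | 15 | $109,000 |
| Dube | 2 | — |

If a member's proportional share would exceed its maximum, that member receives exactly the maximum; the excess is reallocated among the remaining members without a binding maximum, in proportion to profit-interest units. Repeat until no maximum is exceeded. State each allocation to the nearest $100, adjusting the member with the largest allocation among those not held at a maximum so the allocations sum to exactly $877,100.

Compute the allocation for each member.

Ibarra: $197,800 · Tam: $194,600 · Quinlan: $336,100 · Vance: $109,000 · Dube: $39,600

Sum of profit-interest units: 64.
Pro-rata shares before constraints: Ibarra 137,046.88; Tam 274,093.75; Quinlan 232,979.69; Vance 205,570.31; Dube 27,409.38.
Cap binds for Tam ($194,600), Vance ($109,000); balance $573,500 reallocated over remaining profit-interest units 29.
Redistributed shares: Ibarra 197,758.62 → $197,800; Quinlan 336,189.66 → $336,200; Dube 39,551.72 → $39,600.
Rounding difference −$100 applied to Quinlan → $336,100.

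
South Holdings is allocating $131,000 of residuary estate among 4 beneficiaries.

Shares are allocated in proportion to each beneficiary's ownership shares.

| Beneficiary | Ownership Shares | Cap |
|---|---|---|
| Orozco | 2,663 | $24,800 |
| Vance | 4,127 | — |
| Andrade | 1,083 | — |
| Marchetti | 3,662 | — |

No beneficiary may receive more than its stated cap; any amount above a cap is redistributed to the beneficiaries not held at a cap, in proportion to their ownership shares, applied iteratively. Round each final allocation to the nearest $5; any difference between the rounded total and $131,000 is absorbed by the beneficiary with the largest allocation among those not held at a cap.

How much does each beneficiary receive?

Orozco: $24,800 | Vance: $49,400 | Andrade: $12,965 | Marchetti: $43,835

Total ownership shares = 11,535.
Unconstrained shares: Orozco 30,243.00; Vance 46,869.27; Andrade 12,299.35; Marchetti 41,588.38.
Cap binds for Orozco ($24,800); balance $106,200 reallocated over remaining ownership shares 8,872.
Remaining shares: Vance 49,401.19 → $49,400; Andrade 12,963.77 → $12,965; Marchetti 43,835.03 → $43,835.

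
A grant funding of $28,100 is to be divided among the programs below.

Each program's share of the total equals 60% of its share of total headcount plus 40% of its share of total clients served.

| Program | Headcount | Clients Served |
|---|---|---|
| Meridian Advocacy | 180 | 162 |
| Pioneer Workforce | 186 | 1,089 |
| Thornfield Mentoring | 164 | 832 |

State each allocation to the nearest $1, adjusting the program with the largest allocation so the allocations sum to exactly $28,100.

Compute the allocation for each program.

Headcount total 530; clients served total 2,083.
Blended shares (60% headcount + 40% clients served): Meridian Advocacy 0.2349; Pioneer Workforce 0.4197; Thornfield Mentoring 0.3454.
Unrounded shares: Meridian Advocacy 6,600.20; Pioneer Workforce 11,793.22; Thornfield Mentoring 9,706.58.
After rounding ($1): Meridian Advocacy $6,600; Pioneer Workforce $11,793; Thornfield Mentoring $9,707. Sum = $28,100.
Sum already equals the total — no adjustment.

Meridian Advocacy: $6,600; Pioneer Workforce: $11,793; Thornfield Mentoring: $9,707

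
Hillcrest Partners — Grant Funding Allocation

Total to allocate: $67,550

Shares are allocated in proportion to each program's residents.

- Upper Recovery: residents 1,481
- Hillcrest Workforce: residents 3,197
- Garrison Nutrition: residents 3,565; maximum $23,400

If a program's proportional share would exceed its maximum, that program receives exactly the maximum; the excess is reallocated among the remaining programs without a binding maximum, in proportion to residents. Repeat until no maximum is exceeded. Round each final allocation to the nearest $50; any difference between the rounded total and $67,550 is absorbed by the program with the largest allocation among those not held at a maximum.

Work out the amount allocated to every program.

Sum of residents: 8,243.
Proportional shares (ignoring caps): Upper Recovery 12,136.55; Hillcrest Workforce 26,198.88; Garrison Nutrition 29,214.58.
Capped: Garrison Nutrition ($23,400); residual $44,150 reallocated over remaining residents 4,678.
Redistributed shares: Upper Recovery 13,977.37 → $14,000; Hillcrest Workforce 30,172.63 → $30,150.

Upper Recovery: $14,000 · Hillcrest Workforce: $30,150 · Garrison Nutrition: $23,400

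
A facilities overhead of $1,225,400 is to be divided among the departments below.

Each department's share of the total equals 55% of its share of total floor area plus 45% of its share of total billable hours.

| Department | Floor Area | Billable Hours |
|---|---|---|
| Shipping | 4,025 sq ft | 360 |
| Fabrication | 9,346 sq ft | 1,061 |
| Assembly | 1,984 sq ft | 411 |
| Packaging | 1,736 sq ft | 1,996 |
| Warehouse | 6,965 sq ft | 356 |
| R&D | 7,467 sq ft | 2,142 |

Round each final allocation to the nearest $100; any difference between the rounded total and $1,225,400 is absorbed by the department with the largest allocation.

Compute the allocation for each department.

Floor area total 31,523; billable hours total 6,326.
Composite weights (55% floor area + 45% billable hours): Shipping 0.0958; Fabrication 0.2385; Assembly 0.0639; Packaging 0.1723; Warehouse 0.1468; R&D 0.2827.
Raw shares: Shipping 117,436.33; Fabrication 292,306.05; Assembly 78,244.83; Packaging 211,105.11; Warehouse 179,945.63; R&D 346,362.04.
At nearest $100: Shipping $117,400; Fabrication $292,300; Assembly $78,200; Packaging $211,100; Warehouse $179,900; R&D $346,400. Sum = $1,225,300.
Difference $1,225,400 − $1,225,300 = +$100 applied to largest allocation (R&D): R&D becomes $346,500.

Shipping: $117,400 | Fabrication: $292,300 | Assembly: $78,200 | Packaging: $211,100 | Warehouse: $179,900 | R&D: $346,500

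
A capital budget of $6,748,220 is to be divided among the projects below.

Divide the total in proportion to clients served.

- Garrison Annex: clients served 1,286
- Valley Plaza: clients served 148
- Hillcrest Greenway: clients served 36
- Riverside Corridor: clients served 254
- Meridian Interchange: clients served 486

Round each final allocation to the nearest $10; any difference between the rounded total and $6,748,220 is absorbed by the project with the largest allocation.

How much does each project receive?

Garrison Annex: $3,926,780 · Valley Plaza: $451,920 · Hillcrest Greenway: $109,930 · Riverside Corridor: $775,590 · Meridian Interchange: $1,484,000

Clients served total: 2,210.
Unrounded shares: Garrison Annex 1,286/2,210 × $6,748,220 = 3,926,792.27; Valley Plaza 148/2,210 × $6,748,220 = 451,917.00; Hillcrest Greenway 36/2,210 × $6,748,220 = 109,925.76; Riverside Corridor 254/2,210 × $6,748,220 = 775,587.28; Meridian Interchange 486/2,210 × $6,748,220 = 1,483,997.70.
Rounded to nearest $10: Garrison Annex $3,926,790; Valley Plaza $451,920; Hillcrest Greenway $109,930; Riverside Corridor $775,590; Meridian Interchange $1,484,000. Sum = $6,748,230.
Difference $6,748,220 − $6,748,230 = −$10 applied to largest allocation (Garrison Annex): Garrison Annex becomes $3,926,780.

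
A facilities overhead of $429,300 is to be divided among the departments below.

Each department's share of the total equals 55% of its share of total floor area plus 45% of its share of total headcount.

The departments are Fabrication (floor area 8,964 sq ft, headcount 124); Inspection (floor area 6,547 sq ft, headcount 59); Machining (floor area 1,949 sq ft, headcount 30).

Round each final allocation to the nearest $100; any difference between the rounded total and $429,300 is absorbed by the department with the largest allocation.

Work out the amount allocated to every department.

Fabrication: $233,700; Inspection: $142,000; Machining: $53,600

Floor area total 17,460; headcount total 213.
Blended shares (55% floor area + 45% headcount): Fabrication 0.5443; Inspection 0.3309; Machining 0.1248.
Proportional shares: Fabrication 233,686.43; Inspection 142,047.70; Machining 53,565.86.
After rounding ($100): Fabrication $233,700; Inspection $142,000; Machining $53,600. Sum = $429,300.
Sum already equals the total — no adjustment.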